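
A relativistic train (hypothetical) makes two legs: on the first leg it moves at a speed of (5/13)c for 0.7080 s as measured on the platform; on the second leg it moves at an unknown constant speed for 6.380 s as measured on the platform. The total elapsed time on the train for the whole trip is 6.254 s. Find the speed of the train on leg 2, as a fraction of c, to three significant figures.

Leg 1: γ = 1/√(1 − (5/13)²) = 13/12 ≈ 1.083; τ_1 = 0.7080/1.083 = 0.6535 s.
Leg 2: speed unknown; τ_2 = 6.380/γ_2.
Total proper time: 0.6535 + τ_2 = 6.254, so τ_2 = 6.254 − 0.6535 = 5.600 s.
γ_2 = 6.380/5.600 = 1.139; β = √(1 − 1/γ²) = √0.2294.

β = 0.479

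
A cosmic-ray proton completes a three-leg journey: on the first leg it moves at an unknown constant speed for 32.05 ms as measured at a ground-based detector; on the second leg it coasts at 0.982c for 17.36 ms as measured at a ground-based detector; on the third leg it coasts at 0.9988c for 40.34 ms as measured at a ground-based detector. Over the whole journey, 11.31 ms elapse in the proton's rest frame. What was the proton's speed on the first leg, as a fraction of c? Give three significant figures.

Leg 1: speed unknown; τ_1 = 32.05/γ_1.
Leg 2: γ = 1/√(1 − 0.982²) = 1/√0.03568 = 5.294; τ_2 = 17.36/5.294 = 3.279 ms.
Leg 3: γ = 1/√(1 − 0.9988²) = 1/√0.002399 = 20.42; τ_3 = 40.34/20.42 = 1.976 ms.
Total proper time: τ_1 + 3.279 + 1.976 = 11.31, so τ_1 = 11.31 − 5.255 = 6.055 ms.
γ_1 = 32.05/6.055 = 5.293; β = √(1 − 1/γ²) = √0.9643.

β = 0.982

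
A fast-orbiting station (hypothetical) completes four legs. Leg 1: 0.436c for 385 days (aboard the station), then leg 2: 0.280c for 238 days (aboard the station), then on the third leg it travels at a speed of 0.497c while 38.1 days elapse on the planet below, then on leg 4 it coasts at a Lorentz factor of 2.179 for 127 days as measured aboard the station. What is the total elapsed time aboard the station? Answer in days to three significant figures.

τ = 783 days

Leg 1: 385 days is already measured aboard the station.
Leg 2: 238 days is already measured aboard the station.
Leg 3: γ = 1/√(1 − 0.497²) = 1/√0.7530 = 1.152; τ_3 = 38.1/1.152 = 33.06 days.
Leg 4: 127 days is already measured aboard the station.
Total: 385.0 + 238.0 + 33.06 + 127.0 days.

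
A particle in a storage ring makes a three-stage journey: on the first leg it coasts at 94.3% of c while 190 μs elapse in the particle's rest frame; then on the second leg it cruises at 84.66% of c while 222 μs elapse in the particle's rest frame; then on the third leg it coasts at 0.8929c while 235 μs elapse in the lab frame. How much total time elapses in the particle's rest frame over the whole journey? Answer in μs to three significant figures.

τ = 518 μs

Leg 1: 190 μs is already measured in the particle's rest frame.
Leg 2: 222 μs is already measured in the particle's rest frame.
Leg 3: γ = 1/√(1 − 0.8929²) = 1/√0.2027 = 2.221; τ_3 = 235/2.221 = 105.8 μs.
Total: 190.0 + 222.0 + 105.8 μs.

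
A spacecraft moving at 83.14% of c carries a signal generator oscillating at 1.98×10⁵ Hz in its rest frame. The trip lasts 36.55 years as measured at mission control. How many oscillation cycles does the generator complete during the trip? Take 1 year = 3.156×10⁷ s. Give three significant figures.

N = 1.27×10¹⁴

β = 0.8314; γ = 1/√(1 − 0.8314²) = 1/√0.3088 = 1.800
The oscillator's own cycle count is N = f × τ where τ is the proper time aboard the spacecraft. τ = Δt/γ = 36.55/1.800 = 20.31 years = 6.410×10⁸ s.
N = 1.98×10⁵ × 6.410×10⁸ = 1.269×10¹⁴.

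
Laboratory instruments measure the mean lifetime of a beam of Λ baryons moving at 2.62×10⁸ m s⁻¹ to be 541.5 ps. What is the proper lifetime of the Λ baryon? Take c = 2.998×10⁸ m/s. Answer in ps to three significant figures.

τ₀ = 263 ps

β = 2.62×10⁸/2.998×10⁸ = 0.8739; γ = 1/√(1 − 0.8739²) = 2.057
The lab-frame lifetime is the dilated interval; the proper lifetime is τ₀ = Δt/γ = 541.5/2.057 ps.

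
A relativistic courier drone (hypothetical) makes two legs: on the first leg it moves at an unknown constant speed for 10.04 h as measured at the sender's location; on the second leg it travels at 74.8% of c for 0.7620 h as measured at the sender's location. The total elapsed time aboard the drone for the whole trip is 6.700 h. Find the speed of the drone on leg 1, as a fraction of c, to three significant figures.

β = 0.787

Leg 1: speed unknown; τ_1 = 10.04/γ_1.
Leg 2: β = 0.748; γ = 1/√(1 − 0.748²) = 1/√0.4405 = 1.507; τ_2 = 0.7620/1.507 = 0.5057 h.
Total proper time: τ_1 + 0.5057 = 6.700, so τ_1 = 6.700 − 0.5057 = 6.194 h.
γ_1 = 10.04/6.194 = 1.621; β = √(1 − 1/γ²) = √0.6194.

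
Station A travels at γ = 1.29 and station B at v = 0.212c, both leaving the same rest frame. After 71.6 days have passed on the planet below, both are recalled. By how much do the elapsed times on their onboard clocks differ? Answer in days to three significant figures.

A: γ = 1.29; τ_A = 71.6/1.290 = 55.50 days.
B: γ = 1/√(1 − 0.212²) = 1/√0.9551 = 1.023; τ_B = 71.6/1.023 = 69.97 days.

|τ_A − τ_B| = 14.5 days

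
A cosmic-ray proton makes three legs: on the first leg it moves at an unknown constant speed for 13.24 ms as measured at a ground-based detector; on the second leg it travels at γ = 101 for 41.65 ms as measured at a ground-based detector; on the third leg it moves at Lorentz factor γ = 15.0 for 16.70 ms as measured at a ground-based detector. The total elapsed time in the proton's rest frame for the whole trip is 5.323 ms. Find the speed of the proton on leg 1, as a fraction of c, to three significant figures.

Leg 1: speed unknown; τ_1 = 13.24/γ_1.
Leg 2: γ = 101; τ_2 = 41.65/101.0 = 0.4124 ms.
Leg 3: γ = 15.0; τ_3 = 16.70/15.00 = 1.113 ms.
Total proper time: τ_1 + 0.4124 + 1.113 = 5.323, so τ_1 = 5.323 − 1.526 = 3.797 ms.
γ_1 = 13.24/3.797 = 3.487; β = √(1 − 1/γ²) = √0.9177.

β = 0.958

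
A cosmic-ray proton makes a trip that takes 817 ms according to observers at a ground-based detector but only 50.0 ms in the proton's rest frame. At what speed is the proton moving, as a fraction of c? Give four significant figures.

β = 0.9981

The proper time is measured in the proton's rest frame (both events occur at the proton's location); Δt is measured at a ground-based detector. γ = Δt/τ = 817/50.0 = 16.34.
β = √(1 − 1/γ²) = √(1 − 0.003745) = √0.9963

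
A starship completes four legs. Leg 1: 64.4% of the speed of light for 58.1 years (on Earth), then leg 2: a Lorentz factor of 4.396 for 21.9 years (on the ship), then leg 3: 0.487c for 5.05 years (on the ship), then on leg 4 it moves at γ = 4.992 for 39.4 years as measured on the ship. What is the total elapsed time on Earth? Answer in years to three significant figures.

Δt = 357 years

Leg 1: 58.1 years is already measured on Earth.
Leg 2: γ = 4.396; Δt_2 = 4.396 × 21.9 = 96.27 years.
Leg 3: γ = 1/√(1 − 0.487²) = 1/√0.7628 = 1.145; Δt_3 = 1.145 × 5.05 = 5.782 years.
Leg 4: γ = 4.992; Δt_4 = 4.992 × 39.4 = 196.7 years.
Total: 58.10 + 96.27 + 5.782 + 196.7 years.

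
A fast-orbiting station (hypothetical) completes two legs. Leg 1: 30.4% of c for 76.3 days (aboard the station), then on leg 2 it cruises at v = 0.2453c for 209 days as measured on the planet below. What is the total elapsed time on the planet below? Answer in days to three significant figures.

Δt = 289 days

Leg 1: β = 0.304; γ = 1/√(1 − 0.304²) = 1/√0.9076 = 1.050; Δt_1 = 1.050 × 76.3 = 80.09 days.
Leg 2: 209 days is already measured on the planet below.
Total: 80.09 + 209.0 days.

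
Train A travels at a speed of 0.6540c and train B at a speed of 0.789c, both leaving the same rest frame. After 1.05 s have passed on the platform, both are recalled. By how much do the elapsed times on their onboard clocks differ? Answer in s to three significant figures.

A: γ = 1/√(1 − 0.6540²) = 1/√0.5723 = 1.322; τ_A = 1.05/1.322 = 0.7943 s.
B: γ = 1/√(1 − 0.789²) = 1/√0.3775 = 1.628; τ_B = 1.05/1.628 = 0.6451 s.

|τ_A − τ_B| = 0.149 s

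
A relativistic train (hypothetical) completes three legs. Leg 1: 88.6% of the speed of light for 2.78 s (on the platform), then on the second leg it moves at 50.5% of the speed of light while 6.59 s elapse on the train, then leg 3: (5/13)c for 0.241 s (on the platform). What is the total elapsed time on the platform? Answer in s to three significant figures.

Δt = 10.7 s

Leg 1: 2.78 s is already measured on the platform.
Leg 2: β = 0.505; γ = 1/√(1 − 0.505²) = 1/√0.7450 = 1.159; Δt_2 = 1.159 × 6.59 = 7.635 s.
Leg 3: 0.241 s is already measured on the platform.
Total: 2.780 + 7.635 + 0.2410 s.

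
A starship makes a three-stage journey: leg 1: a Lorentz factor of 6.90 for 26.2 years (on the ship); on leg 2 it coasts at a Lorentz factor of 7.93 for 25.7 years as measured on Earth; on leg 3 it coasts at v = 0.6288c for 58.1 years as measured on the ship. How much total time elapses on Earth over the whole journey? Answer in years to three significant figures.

Δt = 281 years

Leg 1: γ = 6.90; Δt_1 = 6.900 × 26.2 = 180.8 years.
Leg 2: 25.7 years is already measured on Earth.
Leg 3: γ = 1/√(1 − 0.6288²) = 1/√0.6046 = 1.286; Δt_3 = 1.286 × 58.1 = 74.72 years.
Total: 180.8 + 25.70 + 74.72 years.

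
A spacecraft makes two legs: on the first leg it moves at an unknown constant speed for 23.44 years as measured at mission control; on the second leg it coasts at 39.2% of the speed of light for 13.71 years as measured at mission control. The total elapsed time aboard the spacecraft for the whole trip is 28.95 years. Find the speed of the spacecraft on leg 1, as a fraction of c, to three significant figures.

β = 0.717

Leg 1: speed unknown; τ_1 = 23.44/γ_1.
Leg 2: β = 0.392; γ = 1/√(1 − 0.392²) = 1/√0.8463 = 1.087; τ_2 = 13.71/1.087 = 12.61 years.
Total proper time: τ_1 + 12.61 = 28.95, so τ_1 = 28.95 − 12.61 = 16.34 years.
γ_1 = 23.44/16.34 = 1.435; β = √(1 − 1/γ²) = √0.5142.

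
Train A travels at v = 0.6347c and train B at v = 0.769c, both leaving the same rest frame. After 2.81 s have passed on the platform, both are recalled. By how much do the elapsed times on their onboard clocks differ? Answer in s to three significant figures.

A: γ = 1/√(1 − 0.6347²) = 1/√0.5972 = 1.294; τ_A = 2.81/1.294 = 2.171 s.
B: γ = 1/√(1 − 0.769²) = 1/√0.4086 = 1.564; τ_B = 2.81/1.564 = 1.796 s.

|τ_A − τ_B| = 0.375 s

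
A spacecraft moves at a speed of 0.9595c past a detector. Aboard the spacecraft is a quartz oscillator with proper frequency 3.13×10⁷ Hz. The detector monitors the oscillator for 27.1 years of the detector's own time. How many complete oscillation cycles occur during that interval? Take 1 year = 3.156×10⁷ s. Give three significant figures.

N = 7.54×10¹⁵

γ = 1/√(1 − 0.9595²) = 1/√0.07936 = 3.550
During 27.1 years of lab time, the oscillator's proper time advances by τ = Δt/γ = 27.1/3.550 = 7.634 years = 2.409×10⁸ s.
N = f × τ = 3.13×10⁷ × 2.409×10⁸ = 7.541×10¹⁵.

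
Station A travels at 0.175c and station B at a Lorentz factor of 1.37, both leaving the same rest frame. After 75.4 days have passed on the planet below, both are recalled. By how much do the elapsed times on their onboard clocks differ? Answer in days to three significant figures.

|τ_A − τ_B| = 19.2 days

A: γ = 1/√(1 − 0.175²) = 1/√0.9694 = 1.016; τ_A = 75.4/1.016 = 74.24 days.
B: γ = 1.37; τ_B = 75.4/1.370 = 55.04 days.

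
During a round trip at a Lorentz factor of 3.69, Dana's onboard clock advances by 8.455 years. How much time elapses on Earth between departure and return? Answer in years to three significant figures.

Δt = 31.2 years

γ = 3.69
Earth-frame duration is the dilated interval: Δt = γτ = 3.690 × 8.455 years.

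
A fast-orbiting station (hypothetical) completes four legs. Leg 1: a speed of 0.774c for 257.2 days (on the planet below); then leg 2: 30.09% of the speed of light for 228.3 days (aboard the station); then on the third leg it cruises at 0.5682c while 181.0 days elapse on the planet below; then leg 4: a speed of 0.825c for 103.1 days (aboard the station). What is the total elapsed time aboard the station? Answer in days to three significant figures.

τ = 643 days

Leg 1: γ = 1/√(1 − 0.774²) = 1/√0.4009 = 1.579; τ_1 = 257.2/1.579 = 162.9 days.
Leg 2: 228.3 days is already measured aboard the station.
Leg 3: γ = 1/√(1 − 0.5682²) = 1/√0.6771 = 1.215; τ_3 = 181.0/1.215 = 148.9 days.
Leg 4: 103.1 days is already measured aboard the station.
Total: 162.9 + 228.3 + 148.9 + 103.1 days.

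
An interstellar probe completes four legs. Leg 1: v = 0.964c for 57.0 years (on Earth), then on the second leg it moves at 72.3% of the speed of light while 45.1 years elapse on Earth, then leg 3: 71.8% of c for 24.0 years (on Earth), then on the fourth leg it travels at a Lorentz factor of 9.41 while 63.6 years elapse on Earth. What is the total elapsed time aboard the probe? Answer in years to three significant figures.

τ = 69.8 years

Leg 1: γ = 1/√(1 − 0.964²) = 1/√0.07070 = 3.761; τ_1 = 57.0/3.761 = 15.16 years.
Leg 2: β = 0.723; γ = 1/√(1 − 0.723²) = 1/√0.4773 = 1.447; τ_2 = 45.1/1.447 = 31.16 years.
Leg 3: β = 0.718; γ = 1/√(1 − 0.718²) = 1/√0.4845 = 1.437; τ_3 = 24.0/1.437 = 16.71 years.
Leg 4: γ = 9.41; τ_4 = 63.6/9.410 = 6.759 years.
Total: 15.16 + 31.16 + 16.71 + 6.759 years.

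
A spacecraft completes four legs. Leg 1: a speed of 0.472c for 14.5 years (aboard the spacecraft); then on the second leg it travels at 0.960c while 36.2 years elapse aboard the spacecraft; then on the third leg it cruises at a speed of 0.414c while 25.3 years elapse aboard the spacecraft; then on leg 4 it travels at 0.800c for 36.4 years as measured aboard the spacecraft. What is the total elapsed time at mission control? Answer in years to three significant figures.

Leg 1: γ = 1/√(1 − 0.472²) = 1/√0.7772 = 1.134; Δt_1 = 1.134 × 14.5 = 16.45 years.
Leg 2: γ = 1/√(1 − 0.960²) = 25/7 ≈ 3.571; Δt_2 = 3.571 × 36.2 = 129.3 years.
Leg 3: γ = 1/√(1 − 0.414²) = 1/√0.8286 = 1.099; Δt_3 = 1.099 × 25.3 = 27.79 years.
Leg 4: γ = 1/√(1 − 0.800²) = 5/3 ≈ 1.667; Δt_4 = 1.667 × 36.4 = 60.67 years.
Total: 16.45 + 129.3 + 27.79 + 60.67 years.

Δt = 234 years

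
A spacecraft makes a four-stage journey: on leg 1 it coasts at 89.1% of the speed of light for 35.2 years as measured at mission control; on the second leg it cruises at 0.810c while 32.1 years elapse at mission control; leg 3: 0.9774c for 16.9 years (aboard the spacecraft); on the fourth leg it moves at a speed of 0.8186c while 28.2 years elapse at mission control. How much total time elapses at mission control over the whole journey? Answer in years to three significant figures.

Δt = 175 years

Leg 1: 35.2 years is already measured at mission control.
Leg 2: 32.1 years is already measured at mission control.
Leg 3: γ = 1/√(1 − 0.9774²) = 1/√0.04469 = 4.730; Δt_3 = 4.730 × 16.9 = 79.94 years.
Leg 4: 28.2 years is already measured at mission control.
Total: 35.20 + 32.10 + 79.94 + 28.20 years.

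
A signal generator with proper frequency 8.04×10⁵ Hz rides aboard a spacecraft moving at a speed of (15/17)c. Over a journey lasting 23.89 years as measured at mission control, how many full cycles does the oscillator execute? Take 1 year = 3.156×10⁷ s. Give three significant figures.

γ = 1/√(1 − (15/17)²) = 17/8 = 2.125
The oscillator's own cycle count is N = f × τ where τ is the proper time aboard the spacecraft. τ = Δt/γ = 23.89/2.125 = 11.24 years = 3.548×10⁸ s.
N = 8.04×10⁵ × 3.548×10⁸ = 2.853×10¹⁴.

N = 2.85×10¹⁴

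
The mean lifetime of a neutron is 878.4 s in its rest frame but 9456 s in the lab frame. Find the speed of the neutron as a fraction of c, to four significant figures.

β = 0.9957

γ = Δt/τ₀ = 9456/878.4 = 10.77
β = √(1 − 1/γ²) = √(1 − 0.008629) = √0.9914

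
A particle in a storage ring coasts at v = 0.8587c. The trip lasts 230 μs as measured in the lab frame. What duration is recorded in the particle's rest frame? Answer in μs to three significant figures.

τ = 118 μs

γ = 1/√(1 − 0.8587²) = 1/√0.2626 = 1.951
The interval measured in the lab frame is the dilated one; the clock in the particle's rest frame measures the proper time τ = Δt/γ = 230/1.951 μs.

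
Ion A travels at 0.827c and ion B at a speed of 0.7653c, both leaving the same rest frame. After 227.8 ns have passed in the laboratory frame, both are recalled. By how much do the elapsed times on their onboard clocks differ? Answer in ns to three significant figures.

|τ_A − τ_B| = 18.6 ns

A: γ = 1/√(1 − 0.827²) = 1/√0.3161 = 1.779; τ_A = 227.8/1.779 = 128.1 ns.
B: γ = 1/√(1 − 0.7653²) = 1/√0.4143 = 1.554; τ_B = 227.8/1.554 = 146.6 ns.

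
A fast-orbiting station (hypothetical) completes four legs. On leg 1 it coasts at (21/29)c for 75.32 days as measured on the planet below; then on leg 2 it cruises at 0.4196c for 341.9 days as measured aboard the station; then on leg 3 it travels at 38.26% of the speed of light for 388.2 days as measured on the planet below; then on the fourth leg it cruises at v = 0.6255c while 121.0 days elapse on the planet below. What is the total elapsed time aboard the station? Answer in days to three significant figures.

τ = 847 days

Leg 1: γ = 1/√(1 − (21/29)²) = 29/20 = 1.450; τ_1 = 75.32/1.450 = 51.94 days.
Leg 2: 341.9 days is already measured aboard the station.
Leg 3: β = 0.3826; γ = 1/√(1 − 0.3826²) = 1/√0.8536 = 1.082; τ_3 = 388.2/1.082 = 358.7 days.
Leg 4: γ = 1/√(1 − 0.6255²) = 1/√0.6087 = 1.282; τ_4 = 121.0/1.282 = 94.41 days.
Total: 51.94 + 341.9 + 358.7 + 94.41 days.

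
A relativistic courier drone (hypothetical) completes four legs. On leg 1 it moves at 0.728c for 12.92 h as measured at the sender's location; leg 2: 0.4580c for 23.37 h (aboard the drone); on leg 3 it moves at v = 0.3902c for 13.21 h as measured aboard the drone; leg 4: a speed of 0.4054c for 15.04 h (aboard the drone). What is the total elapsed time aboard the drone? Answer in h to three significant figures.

Leg 1: γ = 1/√(1 − 0.728²) = 1/√0.4700 = 1.459; τ_1 = 12.92/1.459 = 8.858 h.
Leg 2: 23.37 h is already measured aboard the drone.
Leg 3: 13.21 h is already measured aboard the drone.
Leg 4: 15.04 h is already measured aboard the drone.
Total: 8.858 + 23.37 + 13.21 + 15.04 h.

τ = 60.5 h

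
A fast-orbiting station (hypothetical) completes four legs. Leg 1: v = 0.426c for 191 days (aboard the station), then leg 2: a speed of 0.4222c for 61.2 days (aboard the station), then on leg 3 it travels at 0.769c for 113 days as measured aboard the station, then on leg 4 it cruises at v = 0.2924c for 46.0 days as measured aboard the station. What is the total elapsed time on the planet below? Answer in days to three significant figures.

Δt = 503 days

Leg 1: γ = 1/√(1 − 0.426²) = 1/√0.8185 = 1.105; Δt_1 = 1.105 × 191 = 211.1 days.
Leg 2: γ = 1/√(1 − 0.4222²) = 1/√0.8217 = 1.103; Δt_2 = 1.103 × 61.2 = 67.51 days.
Leg 3: γ = 1/√(1 − 0.769²) = 1/√0.4086 = 1.564; Δt_3 = 1.564 × 113 = 176.8 days.
Leg 4: γ = 1/√(1 − 0.2924²) = 1/√0.9145 = 1.046; Δt_4 = 1.046 × 46.0 = 48.10 days.
Total: 211.1 + 67.51 + 176.8 + 48.10 days.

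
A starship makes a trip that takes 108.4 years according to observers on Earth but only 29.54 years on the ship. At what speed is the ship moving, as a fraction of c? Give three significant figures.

v = 0.962c

The proper time is measured on the ship (both events occur at the ship's location); Δt is measured on Earth. γ = Δt/τ = 108.4/29.54 = 3.670.
β = √(1 − 1/γ²) = √(1 − 0.07426) = √0.9257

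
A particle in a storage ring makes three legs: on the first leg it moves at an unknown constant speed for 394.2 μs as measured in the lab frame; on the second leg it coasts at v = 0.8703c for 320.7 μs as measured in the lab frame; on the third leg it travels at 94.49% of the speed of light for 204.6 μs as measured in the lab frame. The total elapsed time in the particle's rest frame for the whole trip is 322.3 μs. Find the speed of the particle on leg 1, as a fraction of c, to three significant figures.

Leg 1: speed unknown; τ_1 = 394.2/γ_1.
Leg 2: γ = 1/√(1 − 0.8703²) = 1/√0.2426 = 2.030; τ_2 = 320.7/2.030 = 158.0 μs.
Leg 3: β = 0.9449; γ = 1/√(1 − 0.9449²) = 1/√0.1072 = 3.055; τ_3 = 204.6/3.055 = 66.98 μs.
Total proper time: τ_1 + 158.0 + 66.98 = 322.3, so τ_1 = 322.3 − 224.9 = 97.37 μs.
γ_1 = 394.2/97.37 = 4.048; β = √(1 − 1/γ²) = √0.9390.

β = 0.969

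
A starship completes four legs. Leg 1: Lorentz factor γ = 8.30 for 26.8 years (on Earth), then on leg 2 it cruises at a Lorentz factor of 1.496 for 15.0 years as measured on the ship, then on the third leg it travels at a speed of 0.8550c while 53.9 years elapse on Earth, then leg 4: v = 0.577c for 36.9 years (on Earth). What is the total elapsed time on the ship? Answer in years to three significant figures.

τ = 76.3 years

Leg 1: γ = 8.30; τ_1 = 26.8/8.300 = 3.229 years.
Leg 2: 15.0 years is already measured on the ship.
Leg 3: γ = 1/√(1 − 0.8550²) = 1/√0.2690 = 1.928; τ_3 = 53.9/1.928 = 27.95 years.
Leg 4: γ = 1/√(1 − 0.577²) = 1/√0.6671 = 1.224; τ_4 = 36.9/1.224 = 30.14 years.
Total: 3.229 + 15.00 + 27.95 + 30.14 years.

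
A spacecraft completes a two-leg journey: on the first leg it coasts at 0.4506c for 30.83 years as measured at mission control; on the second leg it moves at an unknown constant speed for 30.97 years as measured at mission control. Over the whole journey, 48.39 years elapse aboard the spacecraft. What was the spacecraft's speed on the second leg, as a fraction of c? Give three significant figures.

Leg 1: γ = 1/√(1 − 0.4506²) = 1/√0.7970 = 1.120; τ_1 = 30.83/1.120 = 27.52 years.
Leg 2: speed unknown; τ_2 = 30.97/γ_2.
Total proper time: 27.52 + τ_2 = 48.39, so τ_2 = 48.39 − 27.52 = 20.87 years.
γ_2 = 30.97/20.87 = 1.484; β = √(1 − 1/γ²) = √0.5460.

β = 0.739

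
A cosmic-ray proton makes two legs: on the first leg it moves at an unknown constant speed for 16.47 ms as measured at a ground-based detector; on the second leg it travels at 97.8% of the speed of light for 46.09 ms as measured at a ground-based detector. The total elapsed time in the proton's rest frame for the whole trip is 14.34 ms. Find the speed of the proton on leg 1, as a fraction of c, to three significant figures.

Leg 1: speed unknown; τ_1 = 16.47/γ_1.
Leg 2: β = 0.978; γ = 1/√(1 − 0.978²) = 1/√0.04352 = 4.794; τ_2 = 46.09/4.794 = 9.615 ms.
Total proper time: τ_1 + 9.615 = 14.34, so τ_1 = 14.34 − 9.615 = 4.725 ms.
γ_1 = 16.47/4.725 = 3.485; β = √(1 − 1/γ²) = √0.9177.

β = 0.958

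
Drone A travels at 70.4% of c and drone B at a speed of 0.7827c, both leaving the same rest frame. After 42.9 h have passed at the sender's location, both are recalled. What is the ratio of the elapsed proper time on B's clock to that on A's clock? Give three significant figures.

A: β = 0.704; γ = 1/√(1 − 0.704²) = 1/√0.5044 = 1.408. B: γ = 1/√(1 − 0.7827²) = 1/√0.3874 = 1.607.
τ_A/τ_B = γ_B/γ_A = 1.607/1.408 = 1.141, so τ_B/τ_A = 0.8764.

τ_B/τ_A = 0.876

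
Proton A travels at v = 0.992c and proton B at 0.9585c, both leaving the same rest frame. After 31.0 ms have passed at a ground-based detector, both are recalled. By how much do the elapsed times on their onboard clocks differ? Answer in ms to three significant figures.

A: γ = 1/√(1 − 0.992²) = 1/√0.01594 = 7.922; τ_A = 31.0/7.922 = 3.913 ms.
B: γ = 1/√(1 − 0.9585²) = 1/√0.08128 = 3.508; τ_B = 31.0/3.508 = 8.838 ms.

|τ_A − τ_B| = 4.92 ms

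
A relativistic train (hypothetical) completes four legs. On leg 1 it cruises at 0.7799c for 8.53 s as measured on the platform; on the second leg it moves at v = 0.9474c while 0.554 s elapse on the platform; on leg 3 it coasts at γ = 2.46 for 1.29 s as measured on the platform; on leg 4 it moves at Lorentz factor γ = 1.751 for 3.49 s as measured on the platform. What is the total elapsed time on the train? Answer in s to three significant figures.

Leg 1: γ = 1/√(1 − 0.7799²) = 1/√0.3918 = 1.598; τ_1 = 8.53/1.598 = 5.339 s.
Leg 2: γ = 1/√(1 − 0.9474²) = 1/√0.1024 = 3.124; τ_2 = 0.554/3.124 = 0.1773 s.
Leg 3: γ = 2.46; τ_3 = 1.29/2.460 = 0.5244 s.
Leg 4: γ = 1.751; τ_4 = 3.49/1.751 = 1.993 s.
Total: 5.339 + 0.1773 + 0.5244 + 1.993 s.

τ = 8.03 s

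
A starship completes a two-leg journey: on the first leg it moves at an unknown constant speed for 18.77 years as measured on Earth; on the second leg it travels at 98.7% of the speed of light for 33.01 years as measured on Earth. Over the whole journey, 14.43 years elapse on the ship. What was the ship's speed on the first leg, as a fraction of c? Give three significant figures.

Leg 1: speed unknown; τ_1 = 18.77/γ_1.
Leg 2: β = 0.987; γ = 1/√(1 − 0.987²) = 1/√0.02583 = 6.222; τ_2 = 33.01/6.222 = 5.305 years.
Total proper time: τ_1 + 5.305 = 14.43, so τ_1 = 14.43 − 5.305 = 9.125 years.
γ_1 = 18.77/9.125 = 2.057; β = √(1 − 1/γ²) = √0.7637.

β = 0.874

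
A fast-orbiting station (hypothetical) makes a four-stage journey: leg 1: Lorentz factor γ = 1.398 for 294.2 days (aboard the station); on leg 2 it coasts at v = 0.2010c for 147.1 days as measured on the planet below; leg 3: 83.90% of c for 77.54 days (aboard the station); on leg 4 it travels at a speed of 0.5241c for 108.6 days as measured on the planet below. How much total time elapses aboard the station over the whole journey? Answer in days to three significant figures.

Leg 1: 294.2 days is already measured aboard the station.
Leg 2: γ = 1/√(1 − 0.2010²) = 1/√0.9596 = 1.021; τ_2 = 147.1/1.021 = 144.1 days.
Leg 3: 77.54 days is already measured aboard the station.
Leg 4: γ = 1/√(1 − 0.5241²) = 1/√0.7253 = 1.174; τ_4 = 108.6/1.174 = 92.49 days.
Total: 294.2 + 144.1 + 77.54 + 92.49 days.

τ = 608 days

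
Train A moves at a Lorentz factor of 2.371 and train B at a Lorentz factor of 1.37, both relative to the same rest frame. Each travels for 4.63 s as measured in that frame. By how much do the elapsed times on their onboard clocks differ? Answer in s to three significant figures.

|τ_A − τ_B| = 1.43 s

A: γ = 2.371; τ_A = 4.63/2.371 = 1.953 s.
B: γ = 1.37; τ_B = 4.63/1.370 = 3.380 s.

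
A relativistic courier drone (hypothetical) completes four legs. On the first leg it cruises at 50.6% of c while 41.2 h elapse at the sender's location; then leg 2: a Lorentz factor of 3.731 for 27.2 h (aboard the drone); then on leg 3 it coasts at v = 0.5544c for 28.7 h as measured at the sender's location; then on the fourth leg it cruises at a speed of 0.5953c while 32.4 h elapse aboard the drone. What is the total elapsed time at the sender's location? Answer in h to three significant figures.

Leg 1: 41.2 h is already measured at the sender's location.
Leg 2: γ = 3.731; Δt_2 = 3.731 × 27.2 = 101.5 h.
Leg 3: 28.7 h is already measured at the sender's location.
Leg 4: γ = 1/√(1 − 0.5953²) = 1/√0.6456 = 1.245; Δt_4 = 1.245 × 32.4 = 40.32 h.
Total: 41.20 + 101.5 + 28.70 + 40.32 h.

Δt = 212 h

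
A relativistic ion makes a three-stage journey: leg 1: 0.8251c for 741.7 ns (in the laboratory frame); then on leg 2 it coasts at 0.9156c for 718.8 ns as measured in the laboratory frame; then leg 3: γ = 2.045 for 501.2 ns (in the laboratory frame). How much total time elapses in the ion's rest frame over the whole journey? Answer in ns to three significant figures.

Leg 1: γ = 1/√(1 − 0.8251²) = 1/√0.3192 = 1.770; τ_1 = 741.7/1.770 = 419.1 ns.
Leg 2: γ = 1/√(1 − 0.9156²) = 1/√0.1617 = 2.487; τ_2 = 718.8/2.487 = 289.0 ns.
Leg 3: γ = 2.045; τ_3 = 501.2/2.045 = 245.1 ns.
Total: 419.1 + 289.0 + 245.1 ns.

τ = 953 ns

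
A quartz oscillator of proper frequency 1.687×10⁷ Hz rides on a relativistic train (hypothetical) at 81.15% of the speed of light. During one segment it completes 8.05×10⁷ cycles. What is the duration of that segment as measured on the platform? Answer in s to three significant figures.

β = 0.8115; γ = 1/√(1 − 0.8115²) = 1/√0.3415 = 1.711
Proper time for N cycles: τ = N/f = 8.05×10⁷/(1.687×10⁷) = 4.772×10⁰ s = 4.772 s.
Lab-frame duration Δt = γτ = 1.711 × 4.772 = 8.166 s.

Δt = 8.17 s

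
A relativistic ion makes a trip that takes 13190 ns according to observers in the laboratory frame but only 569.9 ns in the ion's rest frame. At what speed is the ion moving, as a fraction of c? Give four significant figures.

β = 0.9991

The proper time is measured in the ion's rest frame (both events occur at the ion's location); Δt is measured in the laboratory frame. γ = Δt/τ = 13190/569.9 = 23.14.
β = √(1 − 1/γ²) = √(1 − 0.001867) = √0.9981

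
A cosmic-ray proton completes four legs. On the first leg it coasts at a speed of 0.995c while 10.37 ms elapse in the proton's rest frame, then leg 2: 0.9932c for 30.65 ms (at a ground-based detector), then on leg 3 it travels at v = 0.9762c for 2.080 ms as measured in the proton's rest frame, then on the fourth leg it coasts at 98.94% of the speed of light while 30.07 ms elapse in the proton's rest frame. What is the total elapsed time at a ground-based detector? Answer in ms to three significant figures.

Leg 1: γ = 1/√(1 − 0.995²) = 1/√0.009975 = 10.01; Δt_1 = 10.01 × 10.37 = 103.8 ms.
Leg 2: 30.65 ms is already measured at a ground-based detector.
Leg 3: γ = 1/√(1 − 0.9762²) = 1/√0.04703 = 4.611; Δt_3 = 4.611 × 2.080 = 9.591 ms.
Leg 4: β = 0.9894; γ = 1/√(1 − 0.9894²) = 1/√0.02109 = 6.886; Δt_4 = 6.886 × 30.07 = 207.1 ms.
Total: 103.8 + 30.65 + 9.591 + 207.1 ms.

Δt = 351 ms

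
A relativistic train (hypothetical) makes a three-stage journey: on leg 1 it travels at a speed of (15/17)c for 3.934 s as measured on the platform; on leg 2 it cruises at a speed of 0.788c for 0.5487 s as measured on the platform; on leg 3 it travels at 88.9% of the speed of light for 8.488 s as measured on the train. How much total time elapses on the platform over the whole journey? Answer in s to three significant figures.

Δt = 23.0 s

Leg 1: 3.934 s is already measured on the platform.
Leg 2: 0.5487 s is already measured on the platform.
Leg 3: β = 0.889; γ = 1/√(1 − 0.889²) = 1/√0.2097 = 2.184; Δt_3 = 2.184 × 8.488 = 18.54 s.
Total: 3.934 + 0.5487 + 18.54 s.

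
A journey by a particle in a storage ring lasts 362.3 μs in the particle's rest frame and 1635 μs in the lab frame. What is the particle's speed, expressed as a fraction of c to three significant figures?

v = 0.975c

The proper time is measured in the particle's rest frame (both events occur at the particle's location); Δt is measured in the lab frame. γ = Δt/τ = 1635/362.3 = 4.513.
β = √(1 − 1/γ²) = √(1 − 0.04910) = √0.9509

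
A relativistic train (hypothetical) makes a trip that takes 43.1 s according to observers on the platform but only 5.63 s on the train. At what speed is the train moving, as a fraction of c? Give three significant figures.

v = 0.991c

The proper time is measured on the train (both events occur at the train's location); Δt is measured on the platform. γ = Δt/τ = 43.1/5.63 = 7.655.
β = √(1 − 1/γ²) = √(1 − 0.01706) = √0.9829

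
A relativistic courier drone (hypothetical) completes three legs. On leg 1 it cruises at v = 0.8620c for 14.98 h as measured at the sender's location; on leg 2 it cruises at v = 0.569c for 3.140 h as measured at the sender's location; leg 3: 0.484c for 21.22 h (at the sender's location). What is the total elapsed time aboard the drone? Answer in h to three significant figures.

Leg 1: γ = 1/√(1 − 0.8620²) = 1/√0.2570 = 1.973; τ_1 = 14.98/1.973 = 7.593 h.
Leg 2: γ = 1/√(1 − 0.569²) = 1/√0.6762 = 1.216; τ_2 = 3.140/1.216 = 2.582 h.
Leg 3: γ = 1/√(1 − 0.484²) = 1/√0.7657 = 1.143; τ_3 = 21.22/1.143 = 18.57 h.
Total: 7.593 + 2.582 + 18.57 h.

τ = 28.7 h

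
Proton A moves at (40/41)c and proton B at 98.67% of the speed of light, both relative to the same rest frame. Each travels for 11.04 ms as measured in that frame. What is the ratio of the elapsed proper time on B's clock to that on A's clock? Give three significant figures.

A: γ = 1/√(1 − (40/41)²) = 41/9 ≈ 4.556. B: β = 0.9867; γ = 1/√(1 − 0.9867²) = 1/√0.02642 = 6.152.
τ_A/τ_B = γ_B/γ_A = 6.152/4.556 = 1.350, so τ_B/τ_A = 0.7405.

τ_B/τ_A = 0.741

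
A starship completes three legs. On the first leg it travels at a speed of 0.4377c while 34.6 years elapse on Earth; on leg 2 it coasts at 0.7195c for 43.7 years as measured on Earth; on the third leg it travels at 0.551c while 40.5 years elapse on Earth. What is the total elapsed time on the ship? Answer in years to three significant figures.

Leg 1: γ = 1/√(1 − 0.4377²) = 1/√0.8084 = 1.112; τ_1 = 34.6/1.112 = 31.11 years.
Leg 2: γ = 1/√(1 − 0.7195²) = 1/√0.4823 = 1.440; τ_2 = 43.7/1.440 = 30.35 years.
Leg 3: γ = 1/√(1 − 0.551²) = 1/√0.6964 = 1.198; τ_3 = 40.5/1.198 = 33.80 years.
Total: 31.11 + 30.35 + 33.80 years.

τ = 95.3 years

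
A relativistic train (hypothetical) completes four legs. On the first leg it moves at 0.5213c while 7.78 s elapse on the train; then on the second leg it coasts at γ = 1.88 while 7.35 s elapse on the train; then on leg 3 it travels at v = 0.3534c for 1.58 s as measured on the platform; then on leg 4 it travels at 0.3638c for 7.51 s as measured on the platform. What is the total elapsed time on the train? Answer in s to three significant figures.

τ = 23.6 s

Leg 1: 7.78 s is already measured on the train.
Leg 2: 7.35 s is already measured on the train.
Leg 3: γ = 1/√(1 − 0.3534²) = 1/√0.8751 = 1.069; τ_3 = 1.58/1.069 = 1.478 s.
Leg 4: γ = 1/√(1 − 0.3638²) = 1/√0.8676 = 1.074; τ_4 = 7.51/1.074 = 6.995 s.
Total: 7.780 + 7.350 + 1.478 + 6.995 s.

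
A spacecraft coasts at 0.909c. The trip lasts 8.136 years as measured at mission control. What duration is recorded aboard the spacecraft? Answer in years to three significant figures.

τ = 3.39 years

γ = 1/√(1 − 0.909²) = 1/√0.1737 = 2.399
The interval measured at mission control is the dilated one; the clock aboard the spacecraft measures the proper time τ = Δt/γ = 8.136/2.399 years.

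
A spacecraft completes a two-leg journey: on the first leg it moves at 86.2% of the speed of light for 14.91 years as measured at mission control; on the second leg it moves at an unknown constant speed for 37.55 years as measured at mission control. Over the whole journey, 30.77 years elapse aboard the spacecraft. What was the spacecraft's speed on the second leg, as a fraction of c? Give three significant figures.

Leg 1: β = 0.862; γ = 1/√(1 − 0.862²) = 1/√0.2570 = 1.973; τ_1 = 14.91/1.973 = 7.558 years.
Leg 2: speed unknown; τ_2 = 37.55/γ_2.
Total proper time: 7.558 + τ_2 = 30.77, so τ_2 = 30.77 − 7.558 = 23.21 years.
γ_2 = 37.55/23.21 = 1.618; β = √(1 − 1/γ²) = √0.6179.

β = 0.786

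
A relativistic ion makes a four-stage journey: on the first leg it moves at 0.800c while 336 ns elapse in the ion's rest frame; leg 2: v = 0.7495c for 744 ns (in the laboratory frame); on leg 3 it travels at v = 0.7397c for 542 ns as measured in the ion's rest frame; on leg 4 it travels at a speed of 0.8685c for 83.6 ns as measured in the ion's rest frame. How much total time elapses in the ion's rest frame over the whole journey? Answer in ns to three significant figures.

Leg 1: 336 ns is already measured in the ion's rest frame.
Leg 2: γ = 1/√(1 − 0.7495²) = 1/√0.4382 = 1.511; τ_2 = 744/1.511 = 492.5 ns.
Leg 3: 542 ns is already measured in the ion's rest frame.
Leg 4: 83.6 ns is already measured in the ion's rest frame.
Total: 336.0 + 492.5 + 542.0 + 83.60 ns.

τ = 1450 ns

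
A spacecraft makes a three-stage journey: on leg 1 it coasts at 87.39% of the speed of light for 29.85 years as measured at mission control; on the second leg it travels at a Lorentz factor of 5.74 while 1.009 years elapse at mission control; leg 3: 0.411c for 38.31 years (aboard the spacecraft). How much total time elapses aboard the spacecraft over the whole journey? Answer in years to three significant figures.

Leg 1: β = 0.8739; γ = 1/√(1 − 0.8739²) = 1/√0.2363 = 2.057; τ_1 = 29.85/2.057 = 14.51 years.
Leg 2: γ = 5.74; τ_2 = 1.009/5.740 = 0.1758 years.
Leg 3: 38.31 years is already measured aboard the spacecraft.
Total: 14.51 + 0.1758 + 38.31 years.

τ = 53.0 years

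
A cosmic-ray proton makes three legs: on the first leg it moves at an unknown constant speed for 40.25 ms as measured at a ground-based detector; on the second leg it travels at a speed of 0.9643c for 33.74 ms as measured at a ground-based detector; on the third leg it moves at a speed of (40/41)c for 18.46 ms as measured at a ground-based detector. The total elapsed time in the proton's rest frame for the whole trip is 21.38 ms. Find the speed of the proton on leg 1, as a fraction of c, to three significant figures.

Leg 1: speed unknown; τ_1 = 40.25/γ_1.
Leg 2: γ = 1/√(1 − 0.9643²) = 1/√0.07013 = 3.776; τ_2 = 33.74/3.776 = 8.935 ms.
Leg 3: γ = 1/√(1 − (40/41)²) = 41/9 ≈ 4.556; τ_3 = 18.46/4.556 = 4.052 ms.
Total proper time: τ_1 + 8.935 + 4.052 = 21.38, so τ_1 = 21.38 − 12.99 = 8.393 ms.
γ_1 = 40.25/8.393 = 4.796; β = √(1 − 1/γ²) = √0.9565.

β = 0.978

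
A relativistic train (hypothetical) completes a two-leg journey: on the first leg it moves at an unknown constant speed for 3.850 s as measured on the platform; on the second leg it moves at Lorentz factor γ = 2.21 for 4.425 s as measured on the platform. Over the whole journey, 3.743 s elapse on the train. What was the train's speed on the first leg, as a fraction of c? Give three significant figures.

β = 0.892

Leg 1: speed unknown; τ_1 = 3.850/γ_1.
Leg 2: γ = 2.21; τ_2 = 4.425/2.210 = 2.002 s.
Total proper time: τ_1 + 2.002 = 3.743, so τ_1 = 3.743 − 2.002 = 1.741 s.
γ_1 = 3.850/1.741 = 2.212; β = √(1 − 1/γ²) = √0.7956.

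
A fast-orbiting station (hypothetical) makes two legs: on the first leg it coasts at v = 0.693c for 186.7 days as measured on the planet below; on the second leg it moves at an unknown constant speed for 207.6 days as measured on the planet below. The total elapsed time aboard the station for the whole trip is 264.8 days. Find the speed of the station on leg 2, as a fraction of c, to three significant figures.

Leg 1: γ = 1/√(1 − 0.693²) = 1/√0.5198 = 1.387; τ_1 = 186.7/1.387 = 134.6 days.
Leg 2: speed unknown; τ_2 = 207.6/γ_2.
Total proper time: 134.6 + τ_2 = 264.8, so τ_2 = 264.8 − 134.6 = 130.2 days.
γ_2 = 207.6/130.2 = 1.594; β = √(1 − 1/γ²) = √0.6067.

β = 0.779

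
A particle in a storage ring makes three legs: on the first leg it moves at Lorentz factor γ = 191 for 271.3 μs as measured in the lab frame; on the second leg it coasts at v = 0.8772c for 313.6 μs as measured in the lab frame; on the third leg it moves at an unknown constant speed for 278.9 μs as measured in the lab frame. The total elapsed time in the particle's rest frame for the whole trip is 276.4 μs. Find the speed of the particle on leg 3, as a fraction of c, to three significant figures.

Leg 1: γ = 191; τ_1 = 271.3/191.0 = 1.420 μs.
Leg 2: γ = 1/√(1 − 0.8772²) = 1/√0.2305 = 2.083; τ_2 = 313.6/2.083 = 150.6 μs.
Leg 3: speed unknown; τ_3 = 278.9/γ_3.
Total proper time: 1.420 + 150.6 + τ_3 = 276.4, so τ_3 = 276.4 − 152.0 = 124.4 μs.
γ_3 = 278.9/124.4 = 2.242; β = √(1 − 1/γ²) = √0.8010.

β = 0.895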